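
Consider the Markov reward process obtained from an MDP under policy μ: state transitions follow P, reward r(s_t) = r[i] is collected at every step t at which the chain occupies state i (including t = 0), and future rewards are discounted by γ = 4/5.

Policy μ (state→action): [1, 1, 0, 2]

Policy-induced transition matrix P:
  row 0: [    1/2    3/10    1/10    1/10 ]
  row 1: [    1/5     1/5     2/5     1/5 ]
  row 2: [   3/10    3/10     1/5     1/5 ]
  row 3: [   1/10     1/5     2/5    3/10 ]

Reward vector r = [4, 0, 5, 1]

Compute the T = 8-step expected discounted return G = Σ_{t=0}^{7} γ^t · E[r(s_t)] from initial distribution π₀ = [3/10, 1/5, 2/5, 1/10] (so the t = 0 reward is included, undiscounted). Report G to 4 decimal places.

G = 11.6974

t=0: π = [0.3000, 0.2000, 0.4000, 0.1000], E[r] = 3.3000, γ^t·E[r] = 3.300000, running G = 3.300000
t=1: π = [0.3200, 0.2700, 0.2300, 0.1800], E[r] = 2.6100, γ^t·E[r] = 2.088000, running G = 5.388000
t=2: π = [0.3010, 0.2550, 0.2580, 0.1860], E[r] = 2.6800, γ^t·E[r] = 1.715200, running G = 7.103200
t=3: π = [0.2975, 0.2559, 0.2581, 0.1885], E[r] = 2.6690, γ^t·E[r] = 1.366528, running G = 8.469728
t=4: π = [0.2962, 0.2556, 0.2591, 0.1891], E[r] = 2.6696, γ^t·E[r] = 1.093464, running G = 9.563192
t=5: π = [0.2959, 0.2555, 0.2593, 0.1893], E[r] = 2.6693, γ^t·E[r] = 0.874679, running G = 10.437871
t=6: π = [0.2958, 0.2555, 0.2594, 0.1893], E[r] = 2.6693, γ^t·E[r] = 0.699736, running G = 11.137607
t=7: π = [0.2957, 0.2555, 0.2594, 0.1894], E[r] = 2.6693, γ^t·E[r] = 0.559786, running G = 11.697392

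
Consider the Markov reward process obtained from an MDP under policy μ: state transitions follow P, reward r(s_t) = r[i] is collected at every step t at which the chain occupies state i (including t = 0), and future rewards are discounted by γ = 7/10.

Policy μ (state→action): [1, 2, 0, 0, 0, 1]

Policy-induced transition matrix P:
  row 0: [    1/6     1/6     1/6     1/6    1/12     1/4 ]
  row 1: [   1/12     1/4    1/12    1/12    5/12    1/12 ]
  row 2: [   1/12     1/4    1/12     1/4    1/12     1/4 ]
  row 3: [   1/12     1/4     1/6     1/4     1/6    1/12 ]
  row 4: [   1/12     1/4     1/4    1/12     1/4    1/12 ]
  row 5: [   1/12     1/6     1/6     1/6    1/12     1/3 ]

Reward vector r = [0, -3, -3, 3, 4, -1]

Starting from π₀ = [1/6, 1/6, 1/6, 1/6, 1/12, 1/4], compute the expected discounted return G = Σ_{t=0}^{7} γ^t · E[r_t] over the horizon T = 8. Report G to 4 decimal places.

G = -0.5103

t=0: π = [0.1667, 0.1667, 0.1667, 0.1667, 0.0833, 0.2500], E[r] = -0.4167, γ^t·E[r] = -0.416667, running G = -0.416667
t=1: π = [0.0972, 0.2153, 0.1458, 0.1736, 0.1667, 0.2014], E[r] = -0.0972, γ^t·E[r] = -0.068056, running G = -0.484722
t=2: π = [0.0914, 0.2251, 0.1505, 0.1615, 0.1973, 0.1742], E[r] = -0.0272, γ^t·E[r] = -0.013328, running G = -0.498050
t=3: π = [0.0910, 0.2279, 0.1518, 0.1575, 0.2047, 0.1672], E[r] = -0.0150, γ^t·E[r] = -0.005144, running G = -0.503194
t=4: π = [0.0909, 0.2285, 0.1521, 0.1564, 0.2065, 0.1656], E[r] = -0.0120, γ^t·E[r] = -0.002888, running G = -0.506082
t=5: π = [0.0909, 0.2286, 0.1522, 0.1561, 0.2069, 0.1652], E[r] = -0.0114, γ^t·E[r] = -0.001921, running G = -0.508003
t=6: π = [0.0909, 0.2287, 0.1522, 0.1561, 0.2070, 0.1652], E[r] = -0.0113, γ^t·E[r] = -0.001330, running G = -0.509333
t=7: π = [0.0909, 0.2287, 0.1522, 0.1560, 0.2071, 0.1651], E[r] = -0.0113, γ^t·E[r] = -0.000929, running G = -0.510262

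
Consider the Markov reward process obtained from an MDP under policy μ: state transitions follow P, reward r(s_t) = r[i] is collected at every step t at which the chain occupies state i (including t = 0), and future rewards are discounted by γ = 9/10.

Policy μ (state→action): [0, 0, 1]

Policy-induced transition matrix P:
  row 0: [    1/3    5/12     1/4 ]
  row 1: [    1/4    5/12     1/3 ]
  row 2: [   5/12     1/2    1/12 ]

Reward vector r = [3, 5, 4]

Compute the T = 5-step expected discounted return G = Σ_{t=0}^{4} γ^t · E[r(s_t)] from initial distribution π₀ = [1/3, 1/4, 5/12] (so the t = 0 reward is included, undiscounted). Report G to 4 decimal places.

t=0: π = [0.3333, 0.2500, 0.4167], E[r] = 3.9167, γ^t·E[r] = 3.916667, running G = 3.916667
t=1: π = [0.3472, 0.4514, 0.2014], E[r] = 4.1042, γ^t·E[r] = 3.693750, running G = 7.610417
t=2: π = [0.3125, 0.4334, 0.2541], E[r] = 4.1209, γ^t·E[r] = 3.337969, running G = 10.948385
t=3: π = [0.3184, 0.4378, 0.2438], E[r] = 4.1195, γ^t·E[r] = 3.003082, running G = 13.951467
t=4: π = [0.3172, 0.4370, 0.2459], E[r] = 4.1198, γ^t·E[r] = 2.703014, running G = 16.654481

G = 16.6545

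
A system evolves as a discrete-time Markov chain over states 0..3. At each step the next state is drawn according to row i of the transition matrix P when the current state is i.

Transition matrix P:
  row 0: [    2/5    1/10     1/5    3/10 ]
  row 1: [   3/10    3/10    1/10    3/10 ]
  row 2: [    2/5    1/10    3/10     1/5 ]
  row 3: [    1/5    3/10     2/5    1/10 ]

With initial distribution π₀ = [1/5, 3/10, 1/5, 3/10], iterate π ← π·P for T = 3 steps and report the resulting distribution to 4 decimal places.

t=0: π = [0.2000, 0.3000, 0.2000, 0.3000]
t=1: π = [0.3100, 0.2200, 0.2500, 0.2200]
t=2: π = [0.3340, 0.1880, 0.2470, 0.2310]
t=3: π = [0.3350, 0.1838, 0.2521, 0.2291]

π = [0.3350, 0.1838, 0.2521, 0.2291]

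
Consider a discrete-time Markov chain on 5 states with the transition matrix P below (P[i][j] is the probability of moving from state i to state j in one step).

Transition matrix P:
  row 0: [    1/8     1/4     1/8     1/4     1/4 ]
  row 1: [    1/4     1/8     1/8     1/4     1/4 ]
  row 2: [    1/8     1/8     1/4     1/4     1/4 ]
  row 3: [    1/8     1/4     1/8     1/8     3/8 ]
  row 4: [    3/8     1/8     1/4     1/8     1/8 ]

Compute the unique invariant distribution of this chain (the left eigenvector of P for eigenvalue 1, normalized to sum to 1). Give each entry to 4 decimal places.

Balance equations π_j = Σ_i π_i·P[i][j]:
  π_0 = 1/8·π_0 + 1/4·π_1 + 1/8·π_2 + 1/8·π_3 + 3/8·π_4
  π_1 = 1/4·π_0 + 1/8·π_1 + 1/8·π_2 + 1/4·π_3 + 1/8·π_4
  π_2 = 1/8·π_0 + 1/8·π_1 + 1/4·π_2 + 1/8·π_3 + 1/4·π_4
  π_3 = 1/4·π_0 + 1/4·π_1 + 1/4·π_2 + 1/8·π_3 + 1/8·π_4
  normalize: π_0 + π_1 + π_2 + π_3 + π_4 = 1
Solving the linear system gives exactly π = [179/861, 151/861, 51/287, 8/41, 10/41].

π = [0.2079, 0.1754, 0.1777, 0.1951, 0.2439]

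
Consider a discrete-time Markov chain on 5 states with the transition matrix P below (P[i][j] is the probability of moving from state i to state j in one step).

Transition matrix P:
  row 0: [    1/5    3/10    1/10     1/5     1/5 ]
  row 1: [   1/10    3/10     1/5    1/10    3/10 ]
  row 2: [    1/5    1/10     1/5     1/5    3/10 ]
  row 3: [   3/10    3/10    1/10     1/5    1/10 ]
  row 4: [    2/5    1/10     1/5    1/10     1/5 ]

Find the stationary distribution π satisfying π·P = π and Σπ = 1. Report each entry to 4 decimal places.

π = [0.2378, 0.2233, 0.1607, 0.1554, 0.2229]

Balance equations π_j = Σ_i π_i·P[i][j]:
  π_0 = 1/5·π_0 + 1/10·π_1 + 1/5·π_2 + 3/10·π_3 + 2/5·π_4
  π_1 = 3/10·π_0 + 3/10·π_1 + 1/10·π_2 + 3/10·π_3 + 1/10·π_4
  π_2 = 1/10·π_0 + 1/5·π_1 + 1/5·π_2 + 1/10·π_3 + 1/5·π_4
  π_3 = 1/5·π_0 + 1/10·π_1 + 1/5·π_2 + 1/5·π_3 + 1/10·π_4
  normalize: π_0 + π_1 + π_2 + π_3 + π_4 = 1
Solving the linear system gives exactly π = [2199/9248, 2065/9248, 743/4624, 1437/9248, 2061/9248].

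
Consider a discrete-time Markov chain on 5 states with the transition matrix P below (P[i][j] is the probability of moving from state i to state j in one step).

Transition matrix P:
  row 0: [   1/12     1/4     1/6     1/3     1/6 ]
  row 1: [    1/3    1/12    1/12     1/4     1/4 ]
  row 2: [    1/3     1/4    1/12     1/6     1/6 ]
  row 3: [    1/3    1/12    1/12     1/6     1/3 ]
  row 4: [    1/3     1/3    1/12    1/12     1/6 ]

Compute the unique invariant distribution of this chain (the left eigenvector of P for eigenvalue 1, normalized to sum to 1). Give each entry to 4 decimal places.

π = [0.2667, 0.1999, 0.1056, 0.2096, 0.2183]

Balance equations π_j = Σ_i π_i·P[i][j]:
  π_0 = 1/12·π_0 + 1/3·π_1 + 1/3·π_2 + 1/3·π_3 + 1/3·π_4
  π_1 = 1/4·π_0 + 1/12·π_1 + 1/4·π_2 + 1/12·π_3 + 1/3·π_4
  π_2 = 1/6·π_0 + 1/12·π_1 + 1/12·π_2 + 1/12·π_3 + 1/12·π_4
  π_3 = 1/3·π_0 + 1/4·π_1 + 1/6·π_2 + 1/6·π_3 + 1/12·π_4
  normalize: π_0 + π_1 + π_2 + π_3 + π_4 = 1
Solving the linear system gives exactly π = [4/15, 3077/15390, 19/180, 6451/30780, 3359/15390].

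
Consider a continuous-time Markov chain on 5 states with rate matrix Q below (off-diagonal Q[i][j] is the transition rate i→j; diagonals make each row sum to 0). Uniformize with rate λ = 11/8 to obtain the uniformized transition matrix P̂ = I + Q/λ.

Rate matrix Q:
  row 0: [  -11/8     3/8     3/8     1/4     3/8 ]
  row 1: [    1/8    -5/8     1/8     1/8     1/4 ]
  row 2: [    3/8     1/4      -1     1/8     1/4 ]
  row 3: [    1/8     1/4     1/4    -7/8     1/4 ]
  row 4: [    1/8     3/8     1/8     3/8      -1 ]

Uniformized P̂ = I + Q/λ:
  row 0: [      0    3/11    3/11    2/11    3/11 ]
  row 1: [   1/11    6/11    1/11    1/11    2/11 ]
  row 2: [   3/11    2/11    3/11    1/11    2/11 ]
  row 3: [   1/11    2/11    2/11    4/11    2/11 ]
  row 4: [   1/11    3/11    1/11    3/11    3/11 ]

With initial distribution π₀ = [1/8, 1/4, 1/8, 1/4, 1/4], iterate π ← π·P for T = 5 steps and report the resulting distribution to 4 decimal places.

t=0: π = [0.1250, 0.2500, 0.1250, 0.2500, 0.2500]
t=1: π = [0.1023, 0.3068, 0.1591, 0.2159, 0.2159]
t=2: π = [0.1105, 0.3223, 0.1581, 0.1983, 0.2107]
t=3: π = [0.1096, 0.3282, 0.1578, 0.1934, 0.2110]
t=4: π = [0.1096, 0.3303, 0.1571, 0.1920, 0.2110]
t=5: π = [0.1095, 0.3311, 0.1569, 0.1916, 0.2110]

π = [0.1095, 0.3311, 0.1569, 0.1916, 0.2110]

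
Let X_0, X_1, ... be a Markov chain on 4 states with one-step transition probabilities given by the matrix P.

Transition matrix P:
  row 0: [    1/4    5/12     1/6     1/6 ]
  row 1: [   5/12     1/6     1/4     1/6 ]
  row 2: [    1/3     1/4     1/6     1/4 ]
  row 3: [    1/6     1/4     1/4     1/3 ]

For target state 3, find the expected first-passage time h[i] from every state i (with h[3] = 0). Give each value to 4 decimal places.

First-step conditioning: h[3] = 0; for i ≠ 3, h[i] = 1 + Σ_k P[i][k]·h[k].
  h[0] = 1 + 1/4·h[0] + 5/12·h[1] + 1/6·h[2]
  h[1] = 1 + 5/12·h[0] + 1/6·h[1] + 1/4·h[2]
  h[2] = 1 + 1/3·h[0] + 1/4·h[1] + 1/6·h[2]
Solving the 3×3 linear system over states ≠ 3 gives exactly h = [104/19, 724/133, 668/133, 0] (h[3] = 0 is the target).

h = [5.4737, 5.4436, 5.0226, 0.0000]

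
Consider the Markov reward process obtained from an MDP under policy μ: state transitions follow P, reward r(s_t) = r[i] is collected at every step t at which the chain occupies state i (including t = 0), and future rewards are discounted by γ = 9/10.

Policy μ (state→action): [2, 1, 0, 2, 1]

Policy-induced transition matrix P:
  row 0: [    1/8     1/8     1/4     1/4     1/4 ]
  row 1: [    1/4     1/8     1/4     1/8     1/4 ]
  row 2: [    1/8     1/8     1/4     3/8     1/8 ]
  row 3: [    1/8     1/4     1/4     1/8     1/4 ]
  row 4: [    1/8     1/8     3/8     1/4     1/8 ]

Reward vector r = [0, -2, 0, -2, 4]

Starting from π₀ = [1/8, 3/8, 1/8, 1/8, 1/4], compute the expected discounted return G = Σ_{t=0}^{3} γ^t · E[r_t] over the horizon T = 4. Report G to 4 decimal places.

G = 0.0804

t=0: π = [0.1250, 0.3750, 0.1250, 0.1250, 0.2500], E[r] = 0.0000, γ^t·E[r] = 0.000000, running G = 0.000000
t=1: π = [0.1719, 0.1406, 0.2813, 0.2031, 0.2031], E[r] = 0.1250, γ^t·E[r] = 0.112500, running G = 0.112500
t=2: π = [0.1426, 0.1504, 0.2754, 0.2422, 0.1895], E[r] = -0.0273, γ^t·E[r] = -0.022148, running G = 0.090352
t=3: π = [0.1438, 0.1553, 0.2737, 0.2354, 0.1919], E[r] = -0.0137, γ^t·E[r] = -0.009967, running G = 0.080385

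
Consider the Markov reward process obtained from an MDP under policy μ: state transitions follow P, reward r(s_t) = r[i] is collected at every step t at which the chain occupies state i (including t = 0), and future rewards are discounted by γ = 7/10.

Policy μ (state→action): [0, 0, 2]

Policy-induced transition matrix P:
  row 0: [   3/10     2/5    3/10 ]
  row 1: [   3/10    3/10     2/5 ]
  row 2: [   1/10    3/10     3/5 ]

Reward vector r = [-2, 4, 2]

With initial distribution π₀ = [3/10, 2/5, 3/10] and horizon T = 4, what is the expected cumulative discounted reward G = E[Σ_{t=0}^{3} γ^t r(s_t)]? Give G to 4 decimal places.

G = 4.2897

t=0: π = [0.3000, 0.4000, 0.3000], E[r] = 1.6000, γ^t·E[r] = 1.600000, running G = 1.600000
t=1: π = [0.2400, 0.3300, 0.4300], E[r] = 1.7000, γ^t·E[r] = 1.190000, running G = 2.790000
t=2: π = [0.2140, 0.3240, 0.4620], E[r] = 1.7920, γ^t·E[r] = 0.878080, running G = 3.668080
t=3: π = [0.2076, 0.3214, 0.4710], E[r] = 1.8124, γ^t·E[r] = 0.621653, running G = 4.289733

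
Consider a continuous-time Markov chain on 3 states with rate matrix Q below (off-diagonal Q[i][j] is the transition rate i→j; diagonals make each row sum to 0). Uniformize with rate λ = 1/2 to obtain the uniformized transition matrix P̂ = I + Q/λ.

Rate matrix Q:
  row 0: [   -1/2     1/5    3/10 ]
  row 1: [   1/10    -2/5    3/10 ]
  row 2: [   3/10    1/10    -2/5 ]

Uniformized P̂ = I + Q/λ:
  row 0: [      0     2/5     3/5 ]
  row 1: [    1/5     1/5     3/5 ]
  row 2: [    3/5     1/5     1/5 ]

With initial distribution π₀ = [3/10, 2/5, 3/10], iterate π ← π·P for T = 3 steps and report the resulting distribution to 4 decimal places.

π = [0.2952, 0.2680, 0.4368]

t=0: π = [0.3000, 0.4000, 0.3000]
t=1: π = [0.2600, 0.2600, 0.4800]
t=2: π = [0.3400, 0.2520, 0.4080]
t=3: π = [0.2952, 0.2680, 0.4368]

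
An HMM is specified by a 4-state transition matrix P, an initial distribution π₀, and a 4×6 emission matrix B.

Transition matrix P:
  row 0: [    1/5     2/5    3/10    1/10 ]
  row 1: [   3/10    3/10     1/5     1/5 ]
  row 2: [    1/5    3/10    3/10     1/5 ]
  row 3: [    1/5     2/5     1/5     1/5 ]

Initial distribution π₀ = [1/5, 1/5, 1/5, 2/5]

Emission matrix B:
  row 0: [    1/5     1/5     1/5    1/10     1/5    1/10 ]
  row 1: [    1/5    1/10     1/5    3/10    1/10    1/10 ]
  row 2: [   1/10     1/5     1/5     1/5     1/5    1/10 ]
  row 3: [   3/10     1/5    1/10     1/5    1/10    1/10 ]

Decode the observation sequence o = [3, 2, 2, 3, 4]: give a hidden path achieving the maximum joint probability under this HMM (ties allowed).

path = [3, 1, 0, 1, 0]

t=0: δ = [2.000e-02, 6.000e-02, 4.000e-02, 8.000e-02]  (obs o_0=3)
t=1: δ = [3.600e-03, 6.400e-03, 3.200e-03, 1.600e-03]  ψ = [1, 3, 3, 3]  (obs o_1=2)
t=2: δ = [3.840e-04, 3.840e-04, 2.560e-04, 1.280e-04]  ψ = [1, 1, 1, 1]  (obs o_2=2)
t=3: δ = [1.152e-05, 4.608e-05, 2.304e-05, 1.536e-05]  ψ = [1, 0, 0, 1]  (obs o_3=3)
t=4: δ = [2.765e-06, 1.382e-06, 1.843e-06, 9.216e-07]  ψ = [1, 1, 1, 1]  (obs o_4=4)
backtrack: best end state = 0; path = [3, 1, 0, 1, 0]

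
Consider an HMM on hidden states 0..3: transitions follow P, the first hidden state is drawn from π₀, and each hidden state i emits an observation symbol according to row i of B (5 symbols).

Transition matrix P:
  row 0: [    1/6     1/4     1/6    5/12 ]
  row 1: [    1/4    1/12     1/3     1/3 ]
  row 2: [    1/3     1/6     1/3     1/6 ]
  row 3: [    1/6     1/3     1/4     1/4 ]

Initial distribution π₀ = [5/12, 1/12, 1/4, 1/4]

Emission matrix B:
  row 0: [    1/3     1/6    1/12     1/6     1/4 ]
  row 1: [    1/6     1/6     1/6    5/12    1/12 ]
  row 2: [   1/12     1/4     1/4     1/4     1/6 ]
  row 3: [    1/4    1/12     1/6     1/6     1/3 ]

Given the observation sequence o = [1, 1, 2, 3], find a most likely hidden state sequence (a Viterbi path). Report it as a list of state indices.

path = [2, 2, 2, 2]

t=0: δ = [6.944e-02, 1.389e-02, 6.250e-02, 2.083e-02]  (obs o_0=1)
t=1: δ = [3.472e-03, 2.894e-03, 5.208e-03, 2.411e-03]  ψ = [2, 0, 2, 0]  (obs o_1=1)
t=2: δ = [1.447e-04, 1.447e-04, 4.340e-04, 2.411e-04]  ψ = [2, 0, 2, 0]  (obs o_2=2)
t=3: δ = [2.411e-05, 3.349e-05, 3.617e-05, 1.206e-05]  ψ = [2, 3, 2, 2]  (obs o_3=3)
backtrack: best end state = 2; path = [2, 2, 2, 2]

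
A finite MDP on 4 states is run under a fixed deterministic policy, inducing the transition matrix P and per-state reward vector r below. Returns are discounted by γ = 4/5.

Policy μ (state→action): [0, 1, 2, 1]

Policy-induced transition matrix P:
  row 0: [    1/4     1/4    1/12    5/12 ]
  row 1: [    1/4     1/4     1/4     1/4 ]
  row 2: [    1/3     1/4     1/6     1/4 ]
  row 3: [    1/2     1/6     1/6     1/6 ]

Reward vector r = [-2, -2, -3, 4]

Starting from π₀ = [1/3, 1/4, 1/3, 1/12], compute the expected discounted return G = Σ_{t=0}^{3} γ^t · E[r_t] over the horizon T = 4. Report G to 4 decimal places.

t=0: π = [0.3333, 0.2500, 0.3333, 0.0833], E[r] = -1.8333, γ^t·E[r] = -1.833333, running G = -1.833333
t=1: π = [0.2986, 0.2431, 0.1597, 0.2986], E[r] = -0.3681, γ^t·E[r] = -0.294444, running G = -2.127778
t=2: π = [0.3380, 0.2251, 0.1620, 0.2749], E[r] = -0.5127, γ^t·E[r] = -0.328148, running G = -2.455926
t=3: π = [0.3322, 0.2271, 0.1573, 0.2834], E[r] = -0.4567, γ^t·E[r] = -0.233852, running G = -2.689778

G = -2.6898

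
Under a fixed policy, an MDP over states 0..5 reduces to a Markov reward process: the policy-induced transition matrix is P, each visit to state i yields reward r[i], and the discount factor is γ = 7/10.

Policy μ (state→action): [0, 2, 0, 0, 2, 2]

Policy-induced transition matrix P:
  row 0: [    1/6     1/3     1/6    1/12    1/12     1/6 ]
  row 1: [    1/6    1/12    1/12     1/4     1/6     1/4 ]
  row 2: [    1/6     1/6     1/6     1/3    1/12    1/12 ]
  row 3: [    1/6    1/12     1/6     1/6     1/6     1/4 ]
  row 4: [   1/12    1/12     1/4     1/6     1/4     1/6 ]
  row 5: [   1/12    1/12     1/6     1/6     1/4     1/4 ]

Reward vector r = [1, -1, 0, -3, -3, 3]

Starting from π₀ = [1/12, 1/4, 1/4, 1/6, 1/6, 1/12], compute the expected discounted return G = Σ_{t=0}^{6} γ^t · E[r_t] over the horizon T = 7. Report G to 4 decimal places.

G = -1.9891

t=0: π = [0.0833, 0.2500, 0.2500, 0.1667, 0.1667, 0.0833], E[r] = -0.9167, γ^t·E[r] = -0.916667, running G = -0.916667
t=1: π = [0.1458, 0.1250, 0.1597, 0.2222, 0.1597, 0.1875], E[r] = -0.5625, γ^t·E[r] = -0.393750, running G = -1.310417
t=2: π = [0.1377, 0.1331, 0.1696, 0.1916, 0.1701, 0.1979], E[r] = -0.4867, γ^t·E[r] = -0.238478, running G = -1.548895
t=3: π = [0.1360, 0.1319, 0.1698, 0.1945, 0.1717, 0.1961], E[r] = -0.5065, γ^t·E[r] = -0.173717, running G = -1.722611
t=4: π = [0.1360, 0.1315, 0.1700, 0.1946, 0.1718, 0.1961], E[r] = -0.5066, γ^t·E[r] = -0.121644, running G = -1.844255
t=5: π = [0.1360, 0.1315, 0.1700, 0.1946, 0.1718, 0.1960], E[r] = -0.5068, γ^t·E[r] = -0.085175, running G = -1.929431
t=6: π = [0.1360, 0.1315, 0.1700, 0.1946, 0.1718, 0.1960], E[r] = -0.5068, γ^t·E[r] = -0.059625, running G = -1.989056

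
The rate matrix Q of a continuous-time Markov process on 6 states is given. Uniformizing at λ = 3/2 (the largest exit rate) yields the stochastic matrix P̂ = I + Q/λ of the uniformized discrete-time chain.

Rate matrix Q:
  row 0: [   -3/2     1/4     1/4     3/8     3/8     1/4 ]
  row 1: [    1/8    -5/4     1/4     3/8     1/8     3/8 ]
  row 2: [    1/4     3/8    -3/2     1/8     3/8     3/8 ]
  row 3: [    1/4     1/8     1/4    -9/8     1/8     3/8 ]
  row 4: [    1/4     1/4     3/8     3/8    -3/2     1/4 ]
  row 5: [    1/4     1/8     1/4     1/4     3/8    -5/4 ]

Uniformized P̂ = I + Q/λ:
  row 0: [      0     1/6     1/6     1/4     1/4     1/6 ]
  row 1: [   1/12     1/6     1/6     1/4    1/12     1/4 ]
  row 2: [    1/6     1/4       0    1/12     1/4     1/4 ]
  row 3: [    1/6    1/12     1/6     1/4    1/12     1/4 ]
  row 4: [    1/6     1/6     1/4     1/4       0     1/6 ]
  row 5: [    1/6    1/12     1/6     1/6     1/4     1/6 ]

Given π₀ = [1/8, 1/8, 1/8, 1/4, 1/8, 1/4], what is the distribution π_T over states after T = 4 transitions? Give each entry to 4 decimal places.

t=0: π = [0.1250, 0.1250, 0.1250, 0.2500, 0.1250, 0.2500]
t=1: π = [0.1354, 0.1354, 0.1563, 0.2083, 0.1563, 0.2083]
t=2: π = [0.1328, 0.1450, 0.1536, 0.2066, 0.1536, 0.2083]
t=3: π = [0.1325, 0.1449, 0.1539, 0.2070, 0.1530, 0.2088]
t=4: π = [0.1325, 0.1448, 0.1538, 0.2070, 0.1531, 0.2088]

π = [0.1325, 0.1448, 0.1538, 0.2070, 0.1531, 0.2088]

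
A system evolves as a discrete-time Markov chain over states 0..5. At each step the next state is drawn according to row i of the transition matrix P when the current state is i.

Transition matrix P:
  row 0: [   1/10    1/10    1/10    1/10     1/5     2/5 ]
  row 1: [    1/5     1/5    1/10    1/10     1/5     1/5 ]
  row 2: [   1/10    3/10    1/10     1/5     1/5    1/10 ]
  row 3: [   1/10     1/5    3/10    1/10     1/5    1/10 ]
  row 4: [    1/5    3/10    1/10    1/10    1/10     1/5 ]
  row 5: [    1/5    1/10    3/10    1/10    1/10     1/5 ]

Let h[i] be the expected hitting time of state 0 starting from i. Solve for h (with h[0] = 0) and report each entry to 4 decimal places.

First-step conditioning: h[0] = 0; for i ≠ 0, h[i] = 1 + Σ_k P[i][k]·h[k].
  h[1] = 1 + 1/5·h[1] + 1/10·h[2] + 1/10·h[3] + 1/5·h[4] + 1/5·h[5]
  h[2] = 1 + 3/10·h[1] + 1/10·h[2] + 1/5·h[3] + 1/5·h[4] + 1/10·h[5]
  h[3] = 1 + 1/5·h[1] + 3/10·h[2] + 1/10·h[3] + 1/5·h[4] + 1/10·h[5]
  h[4] = 1 + 3/10·h[1] + 1/10·h[2] + 1/10·h[3] + 1/10·h[4] + 1/5·h[5]
  h[5] = 1 + 1/10·h[1] + 3/10·h[2] + 1/10·h[3] + 1/10·h[4] + 1/5·h[5]
Solving the 5×5 linear system over states ≠ 0 gives exactly h = [0, 1002/173, 1112/173, 1122/173, 1002/173, 1024/173] (h[0] = 0 is the target).

h = [0.0000, 5.7919, 6.4277, 6.4855, 5.7919, 5.9191]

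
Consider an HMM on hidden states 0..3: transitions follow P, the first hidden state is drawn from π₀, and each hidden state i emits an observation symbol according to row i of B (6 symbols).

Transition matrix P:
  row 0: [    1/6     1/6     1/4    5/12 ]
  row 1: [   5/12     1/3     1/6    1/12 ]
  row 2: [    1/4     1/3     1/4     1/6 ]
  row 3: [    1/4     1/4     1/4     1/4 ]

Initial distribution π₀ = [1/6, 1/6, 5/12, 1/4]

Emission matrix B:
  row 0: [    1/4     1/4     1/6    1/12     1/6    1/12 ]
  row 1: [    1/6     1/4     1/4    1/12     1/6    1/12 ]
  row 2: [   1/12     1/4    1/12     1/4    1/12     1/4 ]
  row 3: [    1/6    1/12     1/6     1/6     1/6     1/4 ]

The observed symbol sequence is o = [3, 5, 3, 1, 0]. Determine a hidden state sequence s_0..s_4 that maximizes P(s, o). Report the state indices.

t=0: δ = [1.389e-02, 1.389e-02, 1.042e-01, 4.167e-02]  (obs o_0=3)
t=1: δ = [2.170e-03, 2.894e-03, 6.510e-03, 4.340e-03]  ψ = [2, 2, 2, 2]  (obs o_1=5)
t=2: δ = [1.356e-04, 1.808e-04, 4.069e-04, 1.808e-04]  ψ = [2, 2, 2, 2]  (obs o_2=3)
t=3: δ = [2.543e-05, 3.391e-05, 2.543e-05, 5.651e-06]  ψ = [2, 2, 2, 2]  (obs o_3=1)
t=4: δ = [3.532e-06, 1.884e-06, 5.298e-07, 1.766e-06]  ψ = [1, 1, 0, 0]  (obs o_4=0)
backtrack: best end state = 0; path = [2, 2, 2, 1, 0]

path = [2, 2, 2, 1, 0]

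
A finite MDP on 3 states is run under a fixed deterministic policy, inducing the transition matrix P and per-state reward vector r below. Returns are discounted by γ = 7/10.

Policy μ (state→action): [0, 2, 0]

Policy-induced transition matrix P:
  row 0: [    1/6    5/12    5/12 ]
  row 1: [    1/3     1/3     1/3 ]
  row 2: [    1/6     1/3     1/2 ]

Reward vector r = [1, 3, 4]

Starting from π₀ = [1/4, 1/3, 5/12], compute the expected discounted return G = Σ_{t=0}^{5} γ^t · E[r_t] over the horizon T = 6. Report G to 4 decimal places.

t=0: π = [0.2500, 0.3333, 0.4167], E[r] = 2.9167, γ^t·E[r] = 2.916667, running G = 2.916667
t=1: π = [0.2222, 0.3542, 0.4236], E[r] = 2.9792, γ^t·E[r] = 2.085417, running G = 5.002083
t=2: π = [0.2257, 0.3519, 0.4225], E[r] = 2.9711, γ^t·E[r] = 1.455822, running G = 6.457905
t=3: π = [0.2253, 0.3521, 0.4226], E[r] = 2.9719, γ^t·E[r] = 1.019373, running G = 7.477278
t=4: π = [0.2254, 0.3521, 0.4225], E[r] = 2.9718, γ^t·E[r] = 0.713534, running G = 8.190812
t=5: π = [0.2254, 0.3521, 0.4225], E[r] = 2.9718, γ^t·E[r] = 0.499476, running G = 8.690288

G = 8.6903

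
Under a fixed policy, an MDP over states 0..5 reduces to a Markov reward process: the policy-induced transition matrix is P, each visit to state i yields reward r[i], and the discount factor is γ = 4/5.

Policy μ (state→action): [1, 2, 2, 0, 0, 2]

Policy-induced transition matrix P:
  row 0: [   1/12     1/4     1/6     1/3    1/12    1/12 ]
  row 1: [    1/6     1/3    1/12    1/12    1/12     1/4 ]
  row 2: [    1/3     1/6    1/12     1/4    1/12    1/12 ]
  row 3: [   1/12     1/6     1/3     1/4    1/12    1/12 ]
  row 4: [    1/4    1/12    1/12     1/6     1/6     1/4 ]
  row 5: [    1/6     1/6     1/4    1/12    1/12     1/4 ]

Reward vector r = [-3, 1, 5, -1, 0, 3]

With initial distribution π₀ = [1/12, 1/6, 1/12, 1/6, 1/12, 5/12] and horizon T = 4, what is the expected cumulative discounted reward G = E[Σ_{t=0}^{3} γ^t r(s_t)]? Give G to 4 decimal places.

t=0: π = [0.0833, 0.1667, 0.0833, 0.1667, 0.0833, 0.4167], E[r] = 1.4167, γ^t·E[r] = 1.416667, running G = 1.416667
t=1: π = [0.1667, 0.1944, 0.2014, 0.1528, 0.0903, 0.1944], E[r] = 1.1319, γ^t·E[r] = 0.905556, running G = 2.322222
t=2: π = [0.1811, 0.2054, 0.1678, 0.1916, 0.0909, 0.1632], E[r] = 0.7992, γ^t·E[r] = 0.511481, running G = 2.833704
t=3: π = [0.1712, 0.2084, 0.1735, 0.1961, 0.0909, 0.1599], E[r] = 0.8462, γ^t·E[r] = 0.433259, running G = 3.266963

G = 3.2670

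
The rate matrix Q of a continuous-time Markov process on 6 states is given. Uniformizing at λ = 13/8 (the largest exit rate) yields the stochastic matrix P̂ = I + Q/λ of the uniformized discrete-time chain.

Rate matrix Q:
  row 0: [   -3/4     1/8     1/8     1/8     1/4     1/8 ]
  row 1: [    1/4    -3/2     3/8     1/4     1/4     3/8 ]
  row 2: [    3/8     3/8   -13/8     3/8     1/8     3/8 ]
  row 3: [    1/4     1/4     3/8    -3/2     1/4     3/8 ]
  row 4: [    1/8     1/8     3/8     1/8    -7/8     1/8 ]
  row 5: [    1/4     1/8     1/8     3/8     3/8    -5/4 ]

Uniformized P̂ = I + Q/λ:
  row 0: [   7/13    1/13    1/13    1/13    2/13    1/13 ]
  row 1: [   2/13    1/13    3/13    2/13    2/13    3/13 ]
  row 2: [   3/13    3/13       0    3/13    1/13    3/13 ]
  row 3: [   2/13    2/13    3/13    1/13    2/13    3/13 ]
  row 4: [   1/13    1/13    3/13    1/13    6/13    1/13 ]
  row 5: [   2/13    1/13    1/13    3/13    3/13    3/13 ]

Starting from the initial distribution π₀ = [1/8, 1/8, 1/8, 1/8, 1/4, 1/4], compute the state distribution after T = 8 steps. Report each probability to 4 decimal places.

π = [0.2391, 0.1082, 0.1377, 0.1310, 0.2246, 0.1594]

t=0: π = [0.1250, 0.1250, 0.1250, 0.1250, 0.2500, 0.2500]
t=1: π = [0.1923, 0.1058, 0.1442, 0.1442, 0.2404, 0.1731]
t=2: π = [0.2204, 0.1102, 0.1413, 0.1339, 0.2300, 0.1642]
t=3: π = [0.2318, 0.1090, 0.1390, 0.1324, 0.2264, 0.1615]
t=4: π = [0.2363, 0.1085, 0.1382, 0.1315, 0.2252, 0.1603]
t=5: π = [0.2380, 0.1083, 0.1379, 0.1312, 0.2248, 0.1598]
t=6: π = [0.2387, 0.1082, 0.1378, 0.1310, 0.2247, 0.1596]
t=7: π = [0.2390, 0.1082, 0.1377, 0.1310, 0.2247, 0.1595]
t=8: π = [0.2391, 0.1082, 0.1377, 0.1310, 0.2246, 0.1594]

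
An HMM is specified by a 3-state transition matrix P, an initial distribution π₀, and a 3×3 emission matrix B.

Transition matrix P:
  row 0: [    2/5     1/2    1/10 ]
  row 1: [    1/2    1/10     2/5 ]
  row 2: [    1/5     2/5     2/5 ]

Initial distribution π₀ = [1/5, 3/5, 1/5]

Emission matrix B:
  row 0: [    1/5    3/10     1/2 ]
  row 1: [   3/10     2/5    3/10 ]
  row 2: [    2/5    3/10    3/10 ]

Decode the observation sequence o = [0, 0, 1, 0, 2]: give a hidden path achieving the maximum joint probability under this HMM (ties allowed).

path = [1, 2, 2, 1, 0]

t=0: δ = [4.000e-02, 1.800e-01, 8.000e-02]  (obs o_0=0)
t=1: δ = [1.800e-02, 9.600e-03, 2.880e-02]  ψ = [1, 2, 1]  (obs o_1=0)
t=2: δ = [2.160e-03, 4.608e-03, 3.456e-03]  ψ = [0, 2, 2]  (obs o_2=1)
t=3: δ = [4.608e-04, 4.147e-04, 7.373e-04]  ψ = [1, 2, 1]  (obs o_3=0)
t=4: δ = [1.037e-04, 8.847e-05, 8.847e-05]  ψ = [1, 2, 2]  (obs o_4=2)
backtrack: best end state = 0; path = [1, 2, 2, 1, 0]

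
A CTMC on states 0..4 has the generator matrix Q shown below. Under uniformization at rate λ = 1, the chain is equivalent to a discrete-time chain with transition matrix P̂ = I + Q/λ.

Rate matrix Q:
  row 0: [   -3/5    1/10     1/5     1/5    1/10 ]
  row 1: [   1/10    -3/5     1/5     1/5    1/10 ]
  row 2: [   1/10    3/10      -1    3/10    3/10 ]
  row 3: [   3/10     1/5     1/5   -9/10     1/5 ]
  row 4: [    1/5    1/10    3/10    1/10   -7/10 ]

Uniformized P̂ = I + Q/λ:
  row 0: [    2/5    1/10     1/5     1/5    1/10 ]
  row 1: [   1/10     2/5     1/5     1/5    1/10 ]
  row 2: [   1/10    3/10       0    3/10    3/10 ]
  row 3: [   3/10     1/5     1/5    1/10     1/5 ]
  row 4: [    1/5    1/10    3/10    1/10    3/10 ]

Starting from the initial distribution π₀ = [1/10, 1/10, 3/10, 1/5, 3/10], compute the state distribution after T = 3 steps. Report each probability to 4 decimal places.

π = [0.2210, 0.2200, 0.1820, 0.1815, 0.1955]

t=0: π = [0.1000, 0.1000, 0.3000, 0.2000, 0.3000]
t=1: π = [0.2000, 0.2100, 0.1700, 0.1800, 0.2400]
t=2: π = [0.2200, 0.2150, 0.1900, 0.1750, 0.2000]
t=3: π = [0.2210, 0.2200, 0.1820, 0.1815, 0.1955]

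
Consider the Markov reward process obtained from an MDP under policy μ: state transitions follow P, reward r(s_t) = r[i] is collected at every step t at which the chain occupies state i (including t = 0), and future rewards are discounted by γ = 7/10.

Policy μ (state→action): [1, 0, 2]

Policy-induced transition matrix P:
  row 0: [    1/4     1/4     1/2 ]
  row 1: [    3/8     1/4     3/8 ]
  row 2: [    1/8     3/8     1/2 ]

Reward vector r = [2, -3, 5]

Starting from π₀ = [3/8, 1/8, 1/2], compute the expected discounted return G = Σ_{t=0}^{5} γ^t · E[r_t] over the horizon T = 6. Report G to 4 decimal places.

G = 6.4818

t=0: π = [0.3750, 0.1250, 0.5000], E[r] = 2.8750, γ^t·E[r] = 2.875000, running G = 2.875000
t=1: π = [0.2031, 0.3125, 0.4844], E[r] = 1.8906, γ^t·E[r] = 1.323438, running G = 4.198438
t=2: π = [0.2285, 0.3105, 0.4609], E[r] = 1.8301, γ^t·E[r] = 0.896738, running G = 5.095176
t=3: π = [0.2312, 0.3076, 0.4612], E[r] = 1.8455, γ^t·E[r] = 0.632992, running G = 5.728168
t=4: π = [0.2308, 0.3076, 0.4615], E[r] = 1.8464, γ^t·E[r] = 0.443322, running G = 6.171490
t=5: π = [0.2308, 0.3077, 0.4615], E[r] = 1.8462, γ^t·E[r] = 0.310285, running G = 6.481775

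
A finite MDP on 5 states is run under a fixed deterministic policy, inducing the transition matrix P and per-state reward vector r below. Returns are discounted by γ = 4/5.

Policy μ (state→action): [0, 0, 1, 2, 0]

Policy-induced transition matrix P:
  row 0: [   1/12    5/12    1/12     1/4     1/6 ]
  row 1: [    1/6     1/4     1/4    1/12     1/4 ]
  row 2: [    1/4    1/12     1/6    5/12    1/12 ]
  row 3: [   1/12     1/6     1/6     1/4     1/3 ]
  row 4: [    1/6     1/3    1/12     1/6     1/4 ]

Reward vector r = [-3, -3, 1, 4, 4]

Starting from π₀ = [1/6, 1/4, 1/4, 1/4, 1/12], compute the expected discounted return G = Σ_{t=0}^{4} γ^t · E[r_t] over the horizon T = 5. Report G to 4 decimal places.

G = 2.2203

t=0: π = [0.1667, 0.2500, 0.2500, 0.2500, 0.0833], E[r] = 0.3333, γ^t·E[r] = 0.333333, running G = 0.333333
t=1: π = [0.1528, 0.2222, 0.1667, 0.2431, 0.2153], E[r] = 0.8750, γ^t·E[r] = 0.700000, running G = 1.033333
t=2: π = [0.1476, 0.2454, 0.1545, 0.2228, 0.2297], E[r] = 0.7859, γ^t·E[r] = 0.502963, running G = 1.536296
t=3: π = [0.1487, 0.2494, 0.1557, 0.2157, 0.2305], E[r] = 0.7463, γ^t·E[r] = 0.382099, running G = 1.918395
t=4: π = [0.1493, 0.2501, 0.1559, 0.2152, 0.2296], E[r] = 0.7371, γ^t·E[r] = 0.301896, running G = 2.220291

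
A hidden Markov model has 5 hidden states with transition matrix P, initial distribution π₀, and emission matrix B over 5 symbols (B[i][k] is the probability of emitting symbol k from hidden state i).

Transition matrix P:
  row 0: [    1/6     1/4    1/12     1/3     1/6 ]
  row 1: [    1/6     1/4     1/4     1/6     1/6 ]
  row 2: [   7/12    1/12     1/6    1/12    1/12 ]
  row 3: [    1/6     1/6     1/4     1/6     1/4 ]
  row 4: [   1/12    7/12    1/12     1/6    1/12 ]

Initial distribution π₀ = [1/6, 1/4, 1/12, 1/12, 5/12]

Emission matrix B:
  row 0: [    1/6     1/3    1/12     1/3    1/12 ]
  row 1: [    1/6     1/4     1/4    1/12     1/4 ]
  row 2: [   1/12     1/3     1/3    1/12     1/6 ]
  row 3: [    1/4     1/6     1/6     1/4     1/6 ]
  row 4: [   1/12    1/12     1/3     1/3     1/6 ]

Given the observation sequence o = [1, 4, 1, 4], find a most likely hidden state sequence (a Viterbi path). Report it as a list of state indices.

t=0: δ = [5.556e-02, 6.250e-02, 2.778e-02, 1.389e-02, 3.472e-02]  (obs o_0=1)
t=1: δ = [1.350e-03, 5.064e-03, 2.604e-03, 3.086e-03, 1.736e-03]  ψ = [2, 4, 1, 0, 1]  (obs o_1=4)
t=2: δ = [5.064e-04, 3.165e-04, 4.220e-04, 1.407e-04, 7.033e-05]  ψ = [2, 1, 1, 1, 1]  (obs o_2=1)
t=3: δ = [2.051e-05, 3.165e-05, 1.319e-05, 2.813e-05, 1.407e-05]  ψ = [2, 0, 1, 0, 0]  (obs o_3=4)
backtrack: best end state = 1; path = [1, 2, 0, 1]

path = [1, 2, 0, 1]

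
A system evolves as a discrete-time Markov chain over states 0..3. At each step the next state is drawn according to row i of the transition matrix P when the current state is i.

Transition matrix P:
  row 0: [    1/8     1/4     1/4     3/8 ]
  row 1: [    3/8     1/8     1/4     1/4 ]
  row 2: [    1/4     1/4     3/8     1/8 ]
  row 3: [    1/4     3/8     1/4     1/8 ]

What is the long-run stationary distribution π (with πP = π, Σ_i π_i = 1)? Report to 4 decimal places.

π = [0.2496, 0.2465, 0.2857, 0.2182]

Balance equations π_j = Σ_i π_i·P[i][j]:
  π_0 = 1/8·π_0 + 3/8·π_1 + 1/4·π_2 + 1/4·π_3
  π_1 = 1/4·π_0 + 1/8·π_1 + 1/4·π_2 + 3/8·π_3
  π_2 = 1/4·π_0 + 1/4·π_1 + 3/8·π_2 + 1/4·π_3
  normalize: π_0 + π_1 + π_2 + π_3 = 1
Solving the linear system gives exactly π = [159/637, 157/637, 2/7, 139/637].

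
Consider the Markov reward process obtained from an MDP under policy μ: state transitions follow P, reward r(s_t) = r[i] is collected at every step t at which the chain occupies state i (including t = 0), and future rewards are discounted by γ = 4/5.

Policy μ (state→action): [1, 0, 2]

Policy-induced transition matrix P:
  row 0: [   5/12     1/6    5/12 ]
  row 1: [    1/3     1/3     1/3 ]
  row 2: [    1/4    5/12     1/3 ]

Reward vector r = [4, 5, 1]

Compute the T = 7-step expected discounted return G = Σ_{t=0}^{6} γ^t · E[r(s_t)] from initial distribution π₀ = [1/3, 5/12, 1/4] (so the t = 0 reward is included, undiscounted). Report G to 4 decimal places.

t=0: π = [0.3333, 0.4167, 0.2500], E[r] = 3.6667, γ^t·E[r] = 3.666667, running G = 3.666667
t=1: π = [0.3403, 0.2986, 0.3611], E[r] = 3.2153, γ^t·E[r] = 2.572222, running G = 6.238889
t=2: π = [0.3316, 0.3067, 0.3617], E[r] = 3.2216, γ^t·E[r] = 2.061852, running G = 8.300741
t=3: π = [0.3308, 0.3082, 0.3610], E[r] = 3.2253, γ^t·E[r] = 1.651358, running G = 9.952099
t=4: π = [0.3308, 0.3083, 0.3609], E[r] = 3.2256, γ^t·E[r] = 1.321193, running G = 11.273292
t=5: π = [0.3308, 0.3083, 0.3609], E[r] = 3.2256, γ^t·E[r] = 1.056954, running G = 12.330246
t=6: π = [0.3308, 0.3083, 0.3609], E[r] = 3.2256, γ^t·E[r] = 0.845562, running G = 13.175808

G = 13.1758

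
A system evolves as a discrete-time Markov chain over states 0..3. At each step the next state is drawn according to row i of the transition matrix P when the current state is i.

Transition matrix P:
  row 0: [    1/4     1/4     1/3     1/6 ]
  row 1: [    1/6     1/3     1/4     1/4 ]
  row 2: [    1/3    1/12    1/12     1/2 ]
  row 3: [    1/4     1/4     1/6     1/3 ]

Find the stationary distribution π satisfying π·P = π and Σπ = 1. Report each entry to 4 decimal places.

Balance equations π_j = Σ_i π_i·P[i][j]:
  π_0 = 1/4·π_0 + 1/6·π_1 + 1/3·π_2 + 1/4·π_3
  π_1 = 1/4·π_0 + 1/3·π_1 + 1/12·π_2 + 1/4·π_3
  π_2 = 1/3·π_0 + 1/4·π_1 + 1/12·π_2 + 1/6·π_3
  normalize: π_0 + π_1 + π_2 + π_3 = 1
Solving the linear system gives exactly π = [425/1714, 201/857, 180/857, 527/1714].

π = [0.2480, 0.2345, 0.2100, 0.3075]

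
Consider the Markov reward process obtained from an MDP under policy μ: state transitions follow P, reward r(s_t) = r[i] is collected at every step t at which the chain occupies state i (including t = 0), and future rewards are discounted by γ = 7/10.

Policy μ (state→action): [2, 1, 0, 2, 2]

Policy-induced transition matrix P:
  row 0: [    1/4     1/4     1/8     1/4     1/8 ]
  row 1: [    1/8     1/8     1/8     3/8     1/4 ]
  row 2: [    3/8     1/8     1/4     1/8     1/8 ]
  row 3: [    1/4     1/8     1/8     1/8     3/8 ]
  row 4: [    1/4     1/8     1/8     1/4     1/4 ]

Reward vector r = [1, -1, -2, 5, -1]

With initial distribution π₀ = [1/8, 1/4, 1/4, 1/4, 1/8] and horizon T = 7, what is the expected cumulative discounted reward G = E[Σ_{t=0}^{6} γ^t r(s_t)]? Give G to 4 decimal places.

t=0: π = [0.1250, 0.2500, 0.2500, 0.2500, 0.1250], E[r] = 0.5000, γ^t·E[r] = 0.500000, running G = 0.500000
t=1: π = [0.2500, 0.1406, 0.1563, 0.2188, 0.2344], E[r] = 0.6563, γ^t·E[r] = 0.459375, running G = 0.959375
t=2: π = [0.2520, 0.1563, 0.1445, 0.2207, 0.2266], E[r] = 0.6836, γ^t·E[r] = 0.334961, running G = 1.294336
t=3: π = [0.2485, 0.1565, 0.1431, 0.2239, 0.2280], E[r] = 0.6973, γ^t·E[r] = 0.239162, running G = 1.533498
t=4: π = [0.2483, 0.1561, 0.1429, 0.2237, 0.2290], E[r] = 0.6959, γ^t·E[r] = 0.167091, running G = 1.700589
t=5: π = [0.2484, 0.1560, 0.1429, 0.2237, 0.2291], E[r] = 0.6960, γ^t·E[r] = 0.116970, running G = 1.817559
t=6: π = [0.2484, 0.1560, 0.1429, 0.2237, 0.2291], E[r] = 0.6960, γ^t·E[r] = 0.081880, running G = 1.899439

G = 1.8994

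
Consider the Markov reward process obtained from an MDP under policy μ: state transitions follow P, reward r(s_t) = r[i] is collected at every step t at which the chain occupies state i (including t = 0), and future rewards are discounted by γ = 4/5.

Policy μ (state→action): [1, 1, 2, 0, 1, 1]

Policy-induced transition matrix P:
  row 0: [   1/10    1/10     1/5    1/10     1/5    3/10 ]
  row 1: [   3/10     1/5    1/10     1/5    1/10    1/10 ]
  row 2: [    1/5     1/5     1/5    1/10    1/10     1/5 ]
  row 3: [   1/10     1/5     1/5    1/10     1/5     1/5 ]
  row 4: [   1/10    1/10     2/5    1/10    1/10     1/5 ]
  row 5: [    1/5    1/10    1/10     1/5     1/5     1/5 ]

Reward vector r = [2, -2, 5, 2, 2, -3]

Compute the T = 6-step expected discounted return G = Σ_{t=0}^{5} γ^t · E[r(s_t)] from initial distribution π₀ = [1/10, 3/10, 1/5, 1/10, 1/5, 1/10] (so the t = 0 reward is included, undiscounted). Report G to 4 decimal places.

t=0: π = [0.1000, 0.3000, 0.2000, 0.1000, 0.2000, 0.1000], E[r] = 0.9000, γ^t·E[r] = 0.900000, running G = 0.900000
t=1: π = [0.1900, 0.1600, 0.2000, 0.1400, 0.1300, 0.1800], E[r] = 1.0600, γ^t·E[r] = 0.848000, running G = 1.748000
t=2: π = [0.1700, 0.1500, 0.1920, 0.1340, 0.1510, 0.2030], E[r] = 0.9610, γ^t·E[r] = 0.615040, running G = 2.363040
t=3: π = [0.1695, 0.1476, 0.1949, 0.1353, 0.1507, 0.2020], E[r] = 0.9843, γ^t·E[r] = 0.503962, running G = 2.867002
t=4: π = [0.1692, 0.1478, 0.1952, 0.1350, 0.1507, 0.2022], E[r] = 0.9835, γ^t·E[r] = 0.402829, running G = 3.269831
t=5: π = [0.1693, 0.1478, 0.1951, 0.1350, 0.1506, 0.2021], E[r] = 0.9835, γ^t·E[r] = 0.322284, running G = 3.592115

G = 3.5921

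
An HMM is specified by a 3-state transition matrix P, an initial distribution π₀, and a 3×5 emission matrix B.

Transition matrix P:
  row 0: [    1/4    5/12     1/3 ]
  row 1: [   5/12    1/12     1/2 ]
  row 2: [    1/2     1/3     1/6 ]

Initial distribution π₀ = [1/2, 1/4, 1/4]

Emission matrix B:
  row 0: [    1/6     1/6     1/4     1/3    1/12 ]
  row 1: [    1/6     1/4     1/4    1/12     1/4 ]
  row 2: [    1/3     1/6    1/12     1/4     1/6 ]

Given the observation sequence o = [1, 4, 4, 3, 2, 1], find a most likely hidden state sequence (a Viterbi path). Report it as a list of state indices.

path = [0, 1, 2, 0, 1, 2]

t=0: δ = [8.333e-02, 6.250e-02, 4.167e-02]  (obs o_0=1)
t=1: δ = [2.170e-03, 8.681e-03, 5.208e-03]  ψ = [1, 0, 1]  (obs o_1=4)
t=2: δ = [3.014e-04, 4.340e-04, 7.234e-04]  ψ = [1, 2, 1]  (obs o_2=4)
t=3: δ = [1.206e-04, 2.009e-05, 5.425e-05]  ψ = [2, 2, 1]  (obs o_3=3)
t=4: δ = [7.535e-06, 1.256e-05, 3.349e-06]  ψ = [0, 0, 0]  (obs o_4=2)
t=5: δ = [8.721e-07, 7.849e-07, 1.047e-06]  ψ = [1, 0, 1]  (obs o_5=1)
backtrack: best end state = 2; path = [0, 1, 2, 0, 1, 2]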